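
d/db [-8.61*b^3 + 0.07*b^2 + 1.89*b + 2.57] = -25.83*b^2 + 0.14*b + 1.89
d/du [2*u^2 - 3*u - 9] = 4*u - 3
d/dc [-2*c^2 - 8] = -4*c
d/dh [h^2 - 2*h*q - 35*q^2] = 2*h - 2*q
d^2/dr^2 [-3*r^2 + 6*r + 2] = -6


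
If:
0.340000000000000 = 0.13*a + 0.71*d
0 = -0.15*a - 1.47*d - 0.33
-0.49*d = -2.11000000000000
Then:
No Solution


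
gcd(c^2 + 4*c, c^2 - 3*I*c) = c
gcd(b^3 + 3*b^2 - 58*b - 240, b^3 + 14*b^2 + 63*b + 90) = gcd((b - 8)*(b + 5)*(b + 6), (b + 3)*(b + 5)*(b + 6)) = b^2 + 11*b + 30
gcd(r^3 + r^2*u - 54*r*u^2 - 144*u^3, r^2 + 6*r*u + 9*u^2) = r + 3*u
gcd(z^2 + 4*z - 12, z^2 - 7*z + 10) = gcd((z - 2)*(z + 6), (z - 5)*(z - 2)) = z - 2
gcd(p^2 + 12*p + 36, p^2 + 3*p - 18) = p + 6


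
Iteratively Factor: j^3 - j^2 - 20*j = (j)*(j^2 - j - 20) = j*(j - 5)*(j + 4)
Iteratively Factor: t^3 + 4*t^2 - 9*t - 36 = (t + 4)*(t^2 - 9) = (t - 3)*(t + 4)*(t + 3)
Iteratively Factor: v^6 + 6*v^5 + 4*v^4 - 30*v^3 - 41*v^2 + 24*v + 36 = (v + 3)*(v^5 + 3*v^4 - 5*v^3 - 15*v^2 + 4*v + 12) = (v - 2)*(v + 3)*(v^4 + 5*v^3 + 5*v^2 - 5*v - 6) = (v - 2)*(v + 3)^2*(v^3 + 2*v^2 - v - 2) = (v - 2)*(v + 1)*(v + 3)^2*(v^2 + v - 2) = (v - 2)*(v - 1)*(v + 1)*(v + 3)^2*(v + 2)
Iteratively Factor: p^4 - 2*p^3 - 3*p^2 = (p + 1)*(p^3 - 3*p^2) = (p - 3)*(p + 1)*(p^2) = p*(p - 3)*(p + 1)*(p)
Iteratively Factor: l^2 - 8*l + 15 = (l - 3)*(l - 5)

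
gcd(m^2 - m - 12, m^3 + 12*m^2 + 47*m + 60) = m + 3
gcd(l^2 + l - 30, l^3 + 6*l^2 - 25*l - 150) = l^2 + l - 30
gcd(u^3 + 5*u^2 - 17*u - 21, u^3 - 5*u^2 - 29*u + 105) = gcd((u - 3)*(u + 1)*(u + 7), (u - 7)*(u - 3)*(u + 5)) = u - 3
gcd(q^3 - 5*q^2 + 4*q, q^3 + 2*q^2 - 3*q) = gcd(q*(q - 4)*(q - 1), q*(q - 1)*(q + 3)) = q^2 - q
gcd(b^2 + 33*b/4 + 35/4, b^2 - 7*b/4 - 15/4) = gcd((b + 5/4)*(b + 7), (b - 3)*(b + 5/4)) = b + 5/4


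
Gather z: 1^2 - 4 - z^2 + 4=1 - z^2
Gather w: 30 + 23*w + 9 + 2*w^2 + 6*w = 2*w^2 + 29*w + 39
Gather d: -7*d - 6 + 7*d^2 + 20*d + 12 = 7*d^2 + 13*d + 6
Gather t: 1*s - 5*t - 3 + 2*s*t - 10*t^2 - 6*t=s - 10*t^2 + t*(2*s - 11) - 3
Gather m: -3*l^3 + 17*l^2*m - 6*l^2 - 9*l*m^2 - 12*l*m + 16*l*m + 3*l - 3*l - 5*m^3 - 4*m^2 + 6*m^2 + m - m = -3*l^3 - 6*l^2 - 5*m^3 + m^2*(2 - 9*l) + m*(17*l^2 + 4*l)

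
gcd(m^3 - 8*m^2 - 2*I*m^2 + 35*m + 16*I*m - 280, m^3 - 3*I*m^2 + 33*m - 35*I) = m^2 - 2*I*m + 35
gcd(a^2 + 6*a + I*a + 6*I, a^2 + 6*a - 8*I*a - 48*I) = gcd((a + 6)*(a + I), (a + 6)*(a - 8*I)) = a + 6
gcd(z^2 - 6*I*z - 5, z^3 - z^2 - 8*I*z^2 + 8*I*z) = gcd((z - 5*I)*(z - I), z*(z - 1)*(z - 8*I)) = 1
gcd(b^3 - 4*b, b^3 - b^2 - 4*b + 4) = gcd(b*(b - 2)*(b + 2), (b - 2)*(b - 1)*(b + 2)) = b^2 - 4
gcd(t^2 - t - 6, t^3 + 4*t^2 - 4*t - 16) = t + 2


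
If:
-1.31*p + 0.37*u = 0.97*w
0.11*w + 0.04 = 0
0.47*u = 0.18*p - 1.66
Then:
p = -0.82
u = -3.84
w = -0.36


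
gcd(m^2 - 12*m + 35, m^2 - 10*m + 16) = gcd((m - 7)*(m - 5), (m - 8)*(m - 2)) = 1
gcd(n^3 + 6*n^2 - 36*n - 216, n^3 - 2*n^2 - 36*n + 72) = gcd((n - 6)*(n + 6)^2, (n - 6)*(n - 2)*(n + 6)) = n^2 - 36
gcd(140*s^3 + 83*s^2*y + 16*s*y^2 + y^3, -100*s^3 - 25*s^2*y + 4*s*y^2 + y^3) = 20*s^2 + 9*s*y + y^2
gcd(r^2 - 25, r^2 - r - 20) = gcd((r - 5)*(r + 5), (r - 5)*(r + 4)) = r - 5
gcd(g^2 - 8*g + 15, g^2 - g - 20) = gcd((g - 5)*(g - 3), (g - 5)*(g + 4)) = g - 5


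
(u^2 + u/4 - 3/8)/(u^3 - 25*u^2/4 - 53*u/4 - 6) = (u - 1/2)/(u^2 - 7*u - 8)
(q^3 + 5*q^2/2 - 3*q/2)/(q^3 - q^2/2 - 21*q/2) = (2*q - 1)/(2*q - 7)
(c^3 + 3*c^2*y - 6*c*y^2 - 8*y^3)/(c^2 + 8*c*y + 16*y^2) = (c^2 - c*y - 2*y^2)/(c + 4*y)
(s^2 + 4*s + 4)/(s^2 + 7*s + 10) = (s + 2)/(s + 5)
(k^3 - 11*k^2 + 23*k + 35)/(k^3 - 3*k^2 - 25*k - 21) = (k - 5)/(k + 3)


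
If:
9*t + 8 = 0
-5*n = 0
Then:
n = 0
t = -8/9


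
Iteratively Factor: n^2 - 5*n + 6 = (n - 3)*(n - 2)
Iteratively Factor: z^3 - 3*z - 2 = (z - 2)*(z^2 + 2*z + 1) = (z - 2)*(z + 1)*(z + 1)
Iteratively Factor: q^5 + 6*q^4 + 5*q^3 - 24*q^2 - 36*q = (q + 3)*(q^4 + 3*q^3 - 4*q^2 - 12*q) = (q - 2)*(q + 3)*(q^3 + 5*q^2 + 6*q) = (q - 2)*(q + 3)^2*(q^2 + 2*q) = (q - 2)*(q + 2)*(q + 3)^2*(q)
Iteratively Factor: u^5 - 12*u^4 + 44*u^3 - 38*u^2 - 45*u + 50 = (u + 1)*(u^4 - 13*u^3 + 57*u^2 - 95*u + 50) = (u - 1)*(u + 1)*(u^3 - 12*u^2 + 45*u - 50) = (u - 5)*(u - 1)*(u + 1)*(u^2 - 7*u + 10) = (u - 5)*(u - 2)*(u - 1)*(u + 1)*(u - 5)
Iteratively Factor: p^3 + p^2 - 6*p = (p)*(p^2 + p - 6) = p*(p - 2)*(p + 3)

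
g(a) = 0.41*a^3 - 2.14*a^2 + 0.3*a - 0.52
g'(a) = 1.23*a^2 - 4.28*a + 0.3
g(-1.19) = -4.60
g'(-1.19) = 7.14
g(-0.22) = -0.69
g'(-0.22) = 1.30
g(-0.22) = -0.69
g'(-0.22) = 1.30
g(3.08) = -7.92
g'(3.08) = -1.21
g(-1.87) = -11.25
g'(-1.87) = 12.60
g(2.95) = -7.73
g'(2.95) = -1.62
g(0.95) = -1.81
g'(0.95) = -2.66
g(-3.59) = -48.15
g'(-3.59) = 31.52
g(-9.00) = -475.45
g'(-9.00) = 138.45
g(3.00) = -7.81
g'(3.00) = -1.47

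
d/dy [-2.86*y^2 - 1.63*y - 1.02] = -5.72*y - 1.63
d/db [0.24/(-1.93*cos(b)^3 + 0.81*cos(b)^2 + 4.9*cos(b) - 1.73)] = (-1.3896*cos(b)^2 + 0.3888*cos(b) + 1.176)*sin(b)/(1.93*cos(b)^3 - 0.81*cos(b)^2 - 4.9*cos(b) + 1.73)^2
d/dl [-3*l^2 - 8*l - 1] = -6*l - 8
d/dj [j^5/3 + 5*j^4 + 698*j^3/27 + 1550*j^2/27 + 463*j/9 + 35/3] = 5*j^4/3 + 20*j^3 + 698*j^2/9 + 3100*j/27 + 463/9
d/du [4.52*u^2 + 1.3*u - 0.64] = 9.04*u + 1.3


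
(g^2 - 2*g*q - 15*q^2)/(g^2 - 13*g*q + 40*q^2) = (-g - 3*q)/(-g + 8*q)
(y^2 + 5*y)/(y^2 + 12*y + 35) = y/(y + 7)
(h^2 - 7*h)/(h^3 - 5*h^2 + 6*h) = (h - 7)/(h^2 - 5*h + 6)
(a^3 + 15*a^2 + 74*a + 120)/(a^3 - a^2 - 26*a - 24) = (a^2 + 11*a + 30)/(a^2 - 5*a - 6)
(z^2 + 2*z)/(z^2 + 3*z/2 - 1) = 2*z/(2*z - 1)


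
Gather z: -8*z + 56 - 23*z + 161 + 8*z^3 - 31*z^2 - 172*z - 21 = 8*z^3 - 31*z^2 - 203*z + 196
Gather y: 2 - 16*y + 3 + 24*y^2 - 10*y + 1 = 24*y^2 - 26*y + 6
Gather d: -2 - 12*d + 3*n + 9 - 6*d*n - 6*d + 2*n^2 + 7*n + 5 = d*(-6*n - 18) + 2*n^2 + 10*n + 12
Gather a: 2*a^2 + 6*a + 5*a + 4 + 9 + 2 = 2*a^2 + 11*a + 15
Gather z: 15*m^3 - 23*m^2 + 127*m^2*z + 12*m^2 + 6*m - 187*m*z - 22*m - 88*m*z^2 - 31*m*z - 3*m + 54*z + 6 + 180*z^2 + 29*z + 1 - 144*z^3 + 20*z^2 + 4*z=15*m^3 - 11*m^2 - 19*m - 144*z^3 + z^2*(200 - 88*m) + z*(127*m^2 - 218*m + 87) + 7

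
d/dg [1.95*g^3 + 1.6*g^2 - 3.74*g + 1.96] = 5.85*g^2 + 3.2*g - 3.74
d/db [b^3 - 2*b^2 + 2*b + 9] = 3*b^2 - 4*b + 2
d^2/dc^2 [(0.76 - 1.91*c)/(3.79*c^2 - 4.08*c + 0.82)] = (-(1.91*c - 0.76)*(7.58*c - 4.08)*(15.16*c - 8.16) + (43.4334*c - 21.3464)*(3.79*c^2 - 4.08*c + 0.82))/(3.79*c^2 - 4.08*c + 0.82)^3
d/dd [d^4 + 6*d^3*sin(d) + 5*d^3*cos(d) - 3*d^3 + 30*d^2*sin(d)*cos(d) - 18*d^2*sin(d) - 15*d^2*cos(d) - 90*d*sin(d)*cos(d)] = -5*d^3*sin(d) + 6*d^3*cos(d) + 4*d^3 + 33*d^2*sin(d) - 3*d^2*cos(d) + 30*d^2*cos(2*d) - 9*d^2 - 36*d*sin(d) + 30*d*sin(2*d) - 30*d*cos(d) - 90*d*cos(2*d) - 45*sin(2*d)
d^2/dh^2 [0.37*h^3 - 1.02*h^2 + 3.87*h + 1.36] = 2.22*h - 2.04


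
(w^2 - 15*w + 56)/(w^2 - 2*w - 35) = (w - 8)/(w + 5)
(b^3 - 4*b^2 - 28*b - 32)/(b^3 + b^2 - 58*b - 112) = (b + 2)/(b + 7)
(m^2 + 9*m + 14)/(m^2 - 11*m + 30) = (m^2 + 9*m + 14)/(m^2 - 11*m + 30)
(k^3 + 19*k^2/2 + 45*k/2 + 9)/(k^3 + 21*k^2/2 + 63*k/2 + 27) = (2*k + 1)/(2*k + 3)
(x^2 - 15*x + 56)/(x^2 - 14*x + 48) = (x - 7)/(x - 6)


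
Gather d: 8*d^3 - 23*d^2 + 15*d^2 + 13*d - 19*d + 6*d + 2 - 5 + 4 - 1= 8*d^3 - 8*d^2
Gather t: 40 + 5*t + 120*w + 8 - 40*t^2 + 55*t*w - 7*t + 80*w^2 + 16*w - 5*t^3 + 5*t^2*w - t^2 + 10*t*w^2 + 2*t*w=-5*t^3 + t^2*(5*w - 41) + t*(10*w^2 + 57*w - 2) + 80*w^2 + 136*w + 48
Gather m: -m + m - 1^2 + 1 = 0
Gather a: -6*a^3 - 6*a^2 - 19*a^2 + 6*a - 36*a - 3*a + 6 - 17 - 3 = -6*a^3 - 25*a^2 - 33*a - 14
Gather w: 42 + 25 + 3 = 70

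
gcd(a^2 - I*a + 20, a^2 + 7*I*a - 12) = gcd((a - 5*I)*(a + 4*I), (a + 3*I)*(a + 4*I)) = a + 4*I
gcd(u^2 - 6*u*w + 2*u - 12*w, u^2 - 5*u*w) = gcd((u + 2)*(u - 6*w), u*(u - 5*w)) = 1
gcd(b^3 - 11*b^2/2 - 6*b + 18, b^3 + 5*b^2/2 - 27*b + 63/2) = b - 3/2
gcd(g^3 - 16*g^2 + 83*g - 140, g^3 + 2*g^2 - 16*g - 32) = g - 4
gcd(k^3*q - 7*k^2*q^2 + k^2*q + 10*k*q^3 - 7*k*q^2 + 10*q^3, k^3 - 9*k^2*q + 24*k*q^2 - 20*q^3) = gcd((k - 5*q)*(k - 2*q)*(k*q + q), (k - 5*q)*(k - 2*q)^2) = k^2 - 7*k*q + 10*q^2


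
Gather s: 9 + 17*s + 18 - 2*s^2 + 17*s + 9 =-2*s^2 + 34*s + 36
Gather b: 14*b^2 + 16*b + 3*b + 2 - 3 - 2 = 14*b^2 + 19*b - 3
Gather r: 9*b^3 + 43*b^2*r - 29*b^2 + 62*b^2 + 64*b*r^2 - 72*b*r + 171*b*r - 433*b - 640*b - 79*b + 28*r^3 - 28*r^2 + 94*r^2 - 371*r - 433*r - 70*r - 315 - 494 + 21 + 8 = 9*b^3 + 33*b^2 - 1152*b + 28*r^3 + r^2*(64*b + 66) + r*(43*b^2 + 99*b - 874) - 780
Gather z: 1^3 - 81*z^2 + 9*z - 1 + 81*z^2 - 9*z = 0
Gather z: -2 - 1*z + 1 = -z - 1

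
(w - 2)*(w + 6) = w^2 + 4*w - 12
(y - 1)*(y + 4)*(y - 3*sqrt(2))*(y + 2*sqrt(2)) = y^4 - sqrt(2)*y^3 + 3*y^3 - 16*y^2 - 3*sqrt(2)*y^2 - 36*y + 4*sqrt(2)*y + 48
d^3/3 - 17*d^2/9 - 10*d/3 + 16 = (d/3 + 1)*(d - 6)*(d - 8/3)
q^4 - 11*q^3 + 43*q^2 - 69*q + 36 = (q - 4)*(q - 3)^2*(q - 1)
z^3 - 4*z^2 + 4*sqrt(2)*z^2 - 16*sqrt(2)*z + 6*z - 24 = (z - 4)*(z + sqrt(2))*(z + 3*sqrt(2))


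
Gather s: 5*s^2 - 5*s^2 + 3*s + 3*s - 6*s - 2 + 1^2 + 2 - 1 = 0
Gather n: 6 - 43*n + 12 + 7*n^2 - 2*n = 7*n^2 - 45*n + 18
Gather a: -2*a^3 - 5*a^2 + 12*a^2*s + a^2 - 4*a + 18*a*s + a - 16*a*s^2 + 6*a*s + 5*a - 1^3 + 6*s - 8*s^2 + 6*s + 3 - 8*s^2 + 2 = -2*a^3 + a^2*(12*s - 4) + a*(-16*s^2 + 24*s + 2) - 16*s^2 + 12*s + 4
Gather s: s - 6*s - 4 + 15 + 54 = 65 - 5*s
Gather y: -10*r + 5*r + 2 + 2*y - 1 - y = -5*r + y + 1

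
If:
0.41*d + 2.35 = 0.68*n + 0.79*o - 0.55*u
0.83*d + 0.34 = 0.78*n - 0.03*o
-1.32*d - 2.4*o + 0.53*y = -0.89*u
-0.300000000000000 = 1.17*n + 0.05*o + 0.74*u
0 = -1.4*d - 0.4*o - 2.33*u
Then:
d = -0.90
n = -0.41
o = 2.89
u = 0.04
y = 10.78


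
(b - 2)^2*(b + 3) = b^3 - b^2 - 8*b + 12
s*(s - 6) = s^2 - 6*s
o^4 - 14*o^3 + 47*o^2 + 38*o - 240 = (o - 8)*(o - 5)*(o - 3)*(o + 2)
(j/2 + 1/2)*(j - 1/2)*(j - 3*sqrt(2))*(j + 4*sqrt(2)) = j^4/2 + j^3/4 + sqrt(2)*j^3/2 - 49*j^2/4 + sqrt(2)*j^2/4 - 6*j - sqrt(2)*j/4 + 6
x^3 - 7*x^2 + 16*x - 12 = (x - 3)*(x - 2)^2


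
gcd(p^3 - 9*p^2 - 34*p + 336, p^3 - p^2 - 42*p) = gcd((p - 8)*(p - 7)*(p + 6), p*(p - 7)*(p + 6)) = p^2 - p - 42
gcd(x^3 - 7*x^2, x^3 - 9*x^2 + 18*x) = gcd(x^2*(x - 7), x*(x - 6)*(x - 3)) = x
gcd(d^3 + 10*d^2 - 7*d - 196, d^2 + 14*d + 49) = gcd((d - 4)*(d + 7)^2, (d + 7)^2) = d^2 + 14*d + 49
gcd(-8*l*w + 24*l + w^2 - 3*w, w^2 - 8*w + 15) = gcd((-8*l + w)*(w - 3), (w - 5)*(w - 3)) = w - 3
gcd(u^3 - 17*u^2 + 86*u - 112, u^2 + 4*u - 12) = u - 2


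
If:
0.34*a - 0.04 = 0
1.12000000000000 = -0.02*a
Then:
No Solution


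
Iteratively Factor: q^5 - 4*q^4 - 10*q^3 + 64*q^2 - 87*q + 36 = (q - 1)*(q^4 - 3*q^3 - 13*q^2 + 51*q - 36) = (q - 3)*(q - 1)*(q^3 - 13*q + 12) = (q - 3)*(q - 1)^2*(q^2 + q - 12) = (q - 3)*(q - 1)^2*(q + 4)*(q - 3)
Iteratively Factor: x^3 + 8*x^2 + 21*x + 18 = (x + 3)*(x^2 + 5*x + 6) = (x + 3)^2*(x + 2)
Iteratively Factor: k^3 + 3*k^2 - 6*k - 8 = (k + 1)*(k^2 + 2*k - 8) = (k + 1)*(k + 4)*(k - 2)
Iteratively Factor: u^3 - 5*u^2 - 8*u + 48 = (u - 4)*(u^2 - u - 12) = (u - 4)*(u + 3)*(u - 4)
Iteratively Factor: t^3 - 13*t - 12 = (t + 1)*(t^2 - t - 12) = (t - 4)*(t + 1)*(t + 3)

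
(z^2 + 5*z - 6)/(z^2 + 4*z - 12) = (z - 1)/(z - 2)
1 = 1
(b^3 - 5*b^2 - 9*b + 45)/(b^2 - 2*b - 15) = b - 3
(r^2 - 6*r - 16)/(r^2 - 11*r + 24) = (r + 2)/(r - 3)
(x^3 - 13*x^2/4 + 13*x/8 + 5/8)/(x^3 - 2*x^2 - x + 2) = (x^2 - 9*x/4 - 5/8)/(x^2 - x - 2)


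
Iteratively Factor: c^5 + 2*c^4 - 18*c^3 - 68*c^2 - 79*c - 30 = (c + 3)*(c^4 - c^3 - 15*c^2 - 23*c - 10) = (c + 2)*(c + 3)*(c^3 - 3*c^2 - 9*c - 5) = (c + 1)*(c + 2)*(c + 3)*(c^2 - 4*c - 5) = (c - 5)*(c + 1)*(c + 2)*(c + 3)*(c + 1)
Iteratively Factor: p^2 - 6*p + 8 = (p - 2)*(p - 4)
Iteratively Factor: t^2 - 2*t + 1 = (t - 1)*(t - 1)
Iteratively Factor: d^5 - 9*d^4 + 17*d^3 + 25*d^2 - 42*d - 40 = (d - 5)*(d^4 - 4*d^3 - 3*d^2 + 10*d + 8) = (d - 5)*(d - 2)*(d^3 - 2*d^2 - 7*d - 4) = (d - 5)*(d - 2)*(d + 1)*(d^2 - 3*d - 4) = (d - 5)*(d - 4)*(d - 2)*(d + 1)*(d + 1)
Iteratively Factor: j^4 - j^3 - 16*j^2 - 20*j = (j + 2)*(j^3 - 3*j^2 - 10*j) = j*(j + 2)*(j^2 - 3*j - 10) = j*(j + 2)^2*(j - 5)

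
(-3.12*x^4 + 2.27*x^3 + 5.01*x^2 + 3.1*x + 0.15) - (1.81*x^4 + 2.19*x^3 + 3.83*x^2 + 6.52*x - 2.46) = -4.93*x^4 + 0.0800000000000001*x^3 + 1.18*x^2 - 3.42*x + 2.61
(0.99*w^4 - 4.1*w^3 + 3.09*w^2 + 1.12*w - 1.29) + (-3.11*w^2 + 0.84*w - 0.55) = 0.99*w^4 - 4.1*w^3 - 0.02*w^2 + 1.96*w - 1.84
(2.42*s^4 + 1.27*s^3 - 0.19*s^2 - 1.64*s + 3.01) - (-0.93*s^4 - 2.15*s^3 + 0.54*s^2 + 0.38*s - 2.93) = 3.35*s^4 + 3.42*s^3 - 0.73*s^2 - 2.02*s + 5.94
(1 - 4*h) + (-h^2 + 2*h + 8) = -h^2 - 2*h + 9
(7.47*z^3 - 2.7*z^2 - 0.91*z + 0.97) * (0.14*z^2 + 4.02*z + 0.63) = 1.0458*z^5 + 29.6514*z^4 - 6.2753*z^3 - 5.2234*z^2 + 3.3261*z + 0.6111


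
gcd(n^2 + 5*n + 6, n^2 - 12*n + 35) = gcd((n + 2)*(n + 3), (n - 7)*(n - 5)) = 1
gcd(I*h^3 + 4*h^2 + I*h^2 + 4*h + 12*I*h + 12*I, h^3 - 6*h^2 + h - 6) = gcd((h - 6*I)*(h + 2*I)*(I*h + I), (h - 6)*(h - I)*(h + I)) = 1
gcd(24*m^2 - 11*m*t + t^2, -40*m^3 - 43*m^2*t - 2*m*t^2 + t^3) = -8*m + t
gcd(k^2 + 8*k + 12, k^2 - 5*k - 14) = k + 2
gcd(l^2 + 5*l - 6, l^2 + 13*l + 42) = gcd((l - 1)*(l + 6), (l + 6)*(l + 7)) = l + 6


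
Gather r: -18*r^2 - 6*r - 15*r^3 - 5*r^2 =-15*r^3 - 23*r^2 - 6*r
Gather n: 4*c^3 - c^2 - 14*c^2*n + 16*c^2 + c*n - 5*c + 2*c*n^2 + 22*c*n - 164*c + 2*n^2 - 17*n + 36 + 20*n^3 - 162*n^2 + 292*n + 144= 4*c^3 + 15*c^2 - 169*c + 20*n^3 + n^2*(2*c - 160) + n*(-14*c^2 + 23*c + 275) + 180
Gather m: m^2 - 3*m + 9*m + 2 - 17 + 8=m^2 + 6*m - 7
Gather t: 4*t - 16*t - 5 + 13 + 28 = 36 - 12*t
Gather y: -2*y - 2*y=-4*y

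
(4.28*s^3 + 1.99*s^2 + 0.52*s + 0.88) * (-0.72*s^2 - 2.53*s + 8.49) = -3.0816*s^5 - 12.2612*s^4 + 30.9281*s^3 + 14.9459*s^2 + 2.1884*s + 7.4712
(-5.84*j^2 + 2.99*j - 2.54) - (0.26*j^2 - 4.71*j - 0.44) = -6.1*j^2 + 7.7*j - 2.1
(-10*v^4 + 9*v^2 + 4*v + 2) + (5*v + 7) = -10*v^4 + 9*v^2 + 9*v + 9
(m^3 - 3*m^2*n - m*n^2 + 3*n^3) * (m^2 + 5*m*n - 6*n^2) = m^5 + 2*m^4*n - 22*m^3*n^2 + 16*m^2*n^3 + 21*m*n^4 - 18*n^5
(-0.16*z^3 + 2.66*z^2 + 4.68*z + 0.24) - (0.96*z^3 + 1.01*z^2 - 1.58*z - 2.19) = -1.12*z^3 + 1.65*z^2 + 6.26*z + 2.43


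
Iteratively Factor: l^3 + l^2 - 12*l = (l + 4)*(l^2 - 3*l) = l*(l + 4)*(l - 3)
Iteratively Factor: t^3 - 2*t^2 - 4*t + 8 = (t + 2)*(t^2 - 4*t + 4) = (t - 2)*(t + 2)*(t - 2)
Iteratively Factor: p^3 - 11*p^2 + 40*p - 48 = (p - 4)*(p^2 - 7*p + 12) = (p - 4)*(p - 3)*(p - 4)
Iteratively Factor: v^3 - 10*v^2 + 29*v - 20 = (v - 5)*(v^2 - 5*v + 4) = (v - 5)*(v - 1)*(v - 4)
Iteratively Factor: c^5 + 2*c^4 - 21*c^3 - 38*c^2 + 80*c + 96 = (c + 4)*(c^4 - 2*c^3 - 13*c^2 + 14*c + 24) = (c + 1)*(c + 4)*(c^3 - 3*c^2 - 10*c + 24) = (c + 1)*(c + 3)*(c + 4)*(c^2 - 6*c + 8) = (c - 2)*(c + 1)*(c + 3)*(c + 4)*(c - 4)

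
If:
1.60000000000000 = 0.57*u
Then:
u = 2.81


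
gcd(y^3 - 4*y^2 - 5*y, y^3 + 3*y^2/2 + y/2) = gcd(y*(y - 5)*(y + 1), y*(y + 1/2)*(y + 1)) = y^2 + y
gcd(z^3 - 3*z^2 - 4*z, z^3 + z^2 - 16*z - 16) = z^2 - 3*z - 4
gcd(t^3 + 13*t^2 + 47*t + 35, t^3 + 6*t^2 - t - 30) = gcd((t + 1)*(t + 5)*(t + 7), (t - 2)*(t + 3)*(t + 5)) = t + 5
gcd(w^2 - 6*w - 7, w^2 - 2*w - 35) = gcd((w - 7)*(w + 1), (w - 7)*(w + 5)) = w - 7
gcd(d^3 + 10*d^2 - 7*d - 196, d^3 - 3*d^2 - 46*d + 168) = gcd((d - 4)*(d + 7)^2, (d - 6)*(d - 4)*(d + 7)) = d^2 + 3*d - 28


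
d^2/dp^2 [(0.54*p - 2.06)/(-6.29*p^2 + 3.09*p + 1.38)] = ((0.54*p - 2.06)*(12.58*p - 3.09)*(25.16*p - 6.18) + (20.3796*p - 29.252)*(-6.29*p^2 + 3.09*p + 1.38))/(-6.29*p^2 + 3.09*p + 1.38)^3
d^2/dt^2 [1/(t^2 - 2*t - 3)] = 2*(t^2 - 2*t - 4*(t - 1)^2 - 3)/(-t^2 + 2*t + 3)^3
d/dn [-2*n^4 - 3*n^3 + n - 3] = -8*n^3 - 9*n^2 + 1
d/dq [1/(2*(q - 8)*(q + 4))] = (2 - q)/(q^4 - 8*q^3 - 48*q^2 + 256*q + 1024)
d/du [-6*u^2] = -12*u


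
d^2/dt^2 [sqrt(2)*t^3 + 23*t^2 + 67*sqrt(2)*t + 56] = 6*sqrt(2)*t + 46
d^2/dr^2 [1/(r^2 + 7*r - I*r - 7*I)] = 2*(-r^2 - 7*r + I*r + (2*r + 7 - I)^2 + 7*I)/(r^2 + 7*r - I*r - 7*I)^3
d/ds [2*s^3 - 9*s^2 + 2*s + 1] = 6*s^2 - 18*s + 2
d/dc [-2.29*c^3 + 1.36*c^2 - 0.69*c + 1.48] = -6.87*c^2 + 2.72*c - 0.69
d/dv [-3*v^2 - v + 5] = -6*v - 1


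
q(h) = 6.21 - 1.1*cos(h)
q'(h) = 1.1*sin(h)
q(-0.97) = 5.59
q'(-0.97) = -0.91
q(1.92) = 6.59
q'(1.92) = 1.03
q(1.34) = 5.96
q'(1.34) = 1.07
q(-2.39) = 7.01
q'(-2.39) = -0.75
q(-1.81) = 6.47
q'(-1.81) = -1.07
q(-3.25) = 7.30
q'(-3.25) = 0.12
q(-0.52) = 5.26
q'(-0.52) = -0.55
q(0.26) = 5.15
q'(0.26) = 0.28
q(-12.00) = 5.28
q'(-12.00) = 0.59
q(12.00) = 5.28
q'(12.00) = -0.59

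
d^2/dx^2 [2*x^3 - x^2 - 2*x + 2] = 12*x - 2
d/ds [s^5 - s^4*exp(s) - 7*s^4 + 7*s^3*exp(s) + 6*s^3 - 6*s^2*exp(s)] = s*(-s^3*exp(s) + 5*s^3 + 3*s^2*exp(s) - 28*s^2 + 15*s*exp(s) + 18*s - 12*exp(s))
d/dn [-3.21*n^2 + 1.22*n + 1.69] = 1.22 - 6.42*n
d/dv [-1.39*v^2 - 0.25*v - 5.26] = -2.78*v - 0.25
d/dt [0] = 0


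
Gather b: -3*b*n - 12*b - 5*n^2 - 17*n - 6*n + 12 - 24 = b*(-3*n - 12) - 5*n^2 - 23*n - 12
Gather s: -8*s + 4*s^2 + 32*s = 4*s^2 + 24*s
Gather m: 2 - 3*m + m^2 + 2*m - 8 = m^2 - m - 6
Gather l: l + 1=l + 1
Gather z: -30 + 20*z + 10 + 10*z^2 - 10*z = 10*z^2 + 10*z - 20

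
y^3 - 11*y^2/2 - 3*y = y*(y - 6)*(y + 1/2)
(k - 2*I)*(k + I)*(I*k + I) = I*k^3 + k^2 + I*k^2 + k + 2*I*k + 2*I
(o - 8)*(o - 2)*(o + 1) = o^3 - 9*o^2 + 6*o + 16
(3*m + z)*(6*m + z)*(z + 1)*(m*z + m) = 18*m^3*z^2 + 36*m^3*z + 18*m^3 + 9*m^2*z^3 + 18*m^2*z^2 + 9*m^2*z + m*z^4 + 2*m*z^3 + m*z^2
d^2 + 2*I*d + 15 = (d - 3*I)*(d + 5*I)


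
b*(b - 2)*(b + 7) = b^3 + 5*b^2 - 14*b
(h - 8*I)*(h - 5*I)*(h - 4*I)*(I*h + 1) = I*h^4 + 18*h^3 - 109*I*h^2 - 252*h + 160*I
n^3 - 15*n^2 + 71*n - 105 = (n - 7)*(n - 5)*(n - 3)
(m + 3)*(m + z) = m^2 + m*z + 3*m + 3*z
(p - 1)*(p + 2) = p^2 + p - 2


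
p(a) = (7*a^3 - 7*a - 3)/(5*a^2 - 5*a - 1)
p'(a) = (5 - 10*a)*(7*a^3 - 7*a - 3)/(5*a^2 - 5*a - 1)^2 + (21*a^2 - 7)/(5*a^2 - 5*a - 1)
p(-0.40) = -0.36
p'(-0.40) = -3.82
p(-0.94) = -0.28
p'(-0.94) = 0.94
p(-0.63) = -0.08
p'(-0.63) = 0.10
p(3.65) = 6.58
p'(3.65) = 1.38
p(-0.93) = -0.27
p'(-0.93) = 0.92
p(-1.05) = -0.38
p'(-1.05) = 1.04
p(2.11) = 4.48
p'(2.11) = 1.34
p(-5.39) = -6.20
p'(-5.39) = 1.39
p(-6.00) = -7.05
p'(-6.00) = 1.39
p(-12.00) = -15.42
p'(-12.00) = 1.40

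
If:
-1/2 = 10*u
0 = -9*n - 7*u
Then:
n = 7/180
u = -1/20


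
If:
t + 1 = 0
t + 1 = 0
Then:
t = -1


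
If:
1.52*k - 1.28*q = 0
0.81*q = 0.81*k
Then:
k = 0.00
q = 0.00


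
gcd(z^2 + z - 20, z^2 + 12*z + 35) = z + 5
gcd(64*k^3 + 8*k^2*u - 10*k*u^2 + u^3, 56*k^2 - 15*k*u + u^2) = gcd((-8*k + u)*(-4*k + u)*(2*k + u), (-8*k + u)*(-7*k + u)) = -8*k + u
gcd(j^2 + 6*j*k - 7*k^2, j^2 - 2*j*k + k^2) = j - k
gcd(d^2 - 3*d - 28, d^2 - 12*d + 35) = d - 7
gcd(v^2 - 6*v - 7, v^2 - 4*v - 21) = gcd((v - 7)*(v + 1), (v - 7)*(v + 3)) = v - 7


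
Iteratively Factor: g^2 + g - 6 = (g + 3)*(g - 2)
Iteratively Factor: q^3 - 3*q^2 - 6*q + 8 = (q - 4)*(q^2 + q - 2) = (q - 4)*(q - 1)*(q + 2)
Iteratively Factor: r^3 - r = (r)*(r^2 - 1) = r*(r + 1)*(r - 1)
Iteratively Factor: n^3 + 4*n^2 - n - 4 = (n + 1)*(n^2 + 3*n - 4) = (n + 1)*(n + 4)*(n - 1)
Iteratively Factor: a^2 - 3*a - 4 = (a - 4)*(a + 1)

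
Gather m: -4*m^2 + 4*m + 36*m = -4*m^2 + 40*m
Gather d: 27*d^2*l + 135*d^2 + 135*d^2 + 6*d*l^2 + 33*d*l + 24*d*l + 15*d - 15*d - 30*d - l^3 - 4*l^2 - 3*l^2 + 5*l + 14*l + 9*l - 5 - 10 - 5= d^2*(27*l + 270) + d*(6*l^2 + 57*l - 30) - l^3 - 7*l^2 + 28*l - 20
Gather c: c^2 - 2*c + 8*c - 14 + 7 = c^2 + 6*c - 7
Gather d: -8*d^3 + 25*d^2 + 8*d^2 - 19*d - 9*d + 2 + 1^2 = -8*d^3 + 33*d^2 - 28*d + 3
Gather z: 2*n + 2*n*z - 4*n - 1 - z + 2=-2*n + z*(2*n - 1) + 1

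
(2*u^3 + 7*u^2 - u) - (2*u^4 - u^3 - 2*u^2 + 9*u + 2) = -2*u^4 + 3*u^3 + 9*u^2 - 10*u - 2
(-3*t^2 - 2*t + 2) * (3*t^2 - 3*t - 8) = -9*t^4 + 3*t^3 + 36*t^2 + 10*t - 16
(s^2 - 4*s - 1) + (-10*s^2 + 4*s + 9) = 8 - 9*s^2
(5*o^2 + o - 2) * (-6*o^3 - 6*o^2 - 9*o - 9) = -30*o^5 - 36*o^4 - 39*o^3 - 42*o^2 + 9*o + 18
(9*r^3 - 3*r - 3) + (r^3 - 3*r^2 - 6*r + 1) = 10*r^3 - 3*r^2 - 9*r - 2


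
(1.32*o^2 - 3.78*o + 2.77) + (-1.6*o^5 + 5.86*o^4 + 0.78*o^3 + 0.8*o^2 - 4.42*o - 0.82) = -1.6*o^5 + 5.86*o^4 + 0.78*o^3 + 2.12*o^2 - 8.2*o + 1.95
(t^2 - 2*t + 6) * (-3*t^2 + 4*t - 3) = -3*t^4 + 10*t^3 - 29*t^2 + 30*t - 18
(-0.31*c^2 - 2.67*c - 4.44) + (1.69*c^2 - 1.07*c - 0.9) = 1.38*c^2 - 3.74*c - 5.34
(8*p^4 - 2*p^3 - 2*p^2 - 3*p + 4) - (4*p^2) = 8*p^4 - 2*p^3 - 6*p^2 - 3*p + 4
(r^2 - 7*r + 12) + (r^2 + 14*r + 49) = 2*r^2 + 7*r + 61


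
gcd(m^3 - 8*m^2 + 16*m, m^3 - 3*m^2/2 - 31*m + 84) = m - 4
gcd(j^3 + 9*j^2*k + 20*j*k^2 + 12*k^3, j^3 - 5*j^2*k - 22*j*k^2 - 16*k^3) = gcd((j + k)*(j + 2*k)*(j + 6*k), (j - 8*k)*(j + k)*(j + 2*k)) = j^2 + 3*j*k + 2*k^2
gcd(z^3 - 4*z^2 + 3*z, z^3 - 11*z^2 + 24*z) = z^2 - 3*z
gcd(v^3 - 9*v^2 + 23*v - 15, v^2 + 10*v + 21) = 1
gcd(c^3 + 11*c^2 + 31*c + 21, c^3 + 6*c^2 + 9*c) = c + 3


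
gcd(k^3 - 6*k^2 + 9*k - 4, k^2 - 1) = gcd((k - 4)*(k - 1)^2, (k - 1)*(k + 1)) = k - 1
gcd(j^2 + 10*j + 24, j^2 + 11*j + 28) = j + 4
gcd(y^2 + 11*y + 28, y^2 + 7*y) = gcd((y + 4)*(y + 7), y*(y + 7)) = y + 7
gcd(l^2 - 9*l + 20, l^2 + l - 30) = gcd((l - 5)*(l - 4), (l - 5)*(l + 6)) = l - 5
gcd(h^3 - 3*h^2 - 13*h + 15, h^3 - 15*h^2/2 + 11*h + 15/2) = h - 5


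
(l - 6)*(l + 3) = l^2 - 3*l - 18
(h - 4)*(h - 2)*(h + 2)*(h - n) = h^4 - h^3*n - 4*h^3 + 4*h^2*n - 4*h^2 + 4*h*n + 16*h - 16*n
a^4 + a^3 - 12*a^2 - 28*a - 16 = (a - 4)*(a + 1)*(a + 2)^2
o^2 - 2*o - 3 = (o - 3)*(o + 1)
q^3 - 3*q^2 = q^2*(q - 3)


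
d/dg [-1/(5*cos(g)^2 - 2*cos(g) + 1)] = 2*(1 - 5*cos(g))*sin(g)/(5*cos(g)^2 - 2*cos(g) + 1)^2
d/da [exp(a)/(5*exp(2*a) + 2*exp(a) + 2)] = (2 - 5*exp(2*a))*exp(a)/(25*exp(4*a) + 20*exp(3*a) + 24*exp(2*a) + 8*exp(a) + 4)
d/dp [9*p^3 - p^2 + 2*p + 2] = 27*p^2 - 2*p + 2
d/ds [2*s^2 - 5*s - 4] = 4*s - 5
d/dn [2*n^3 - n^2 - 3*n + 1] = 6*n^2 - 2*n - 3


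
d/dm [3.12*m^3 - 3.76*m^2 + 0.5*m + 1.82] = 9.36*m^2 - 7.52*m + 0.5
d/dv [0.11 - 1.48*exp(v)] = -1.48*exp(v)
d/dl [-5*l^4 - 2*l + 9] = -20*l^3 - 2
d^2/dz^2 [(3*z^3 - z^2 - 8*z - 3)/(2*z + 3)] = 6*(4*z^3 + 18*z^2 + 27*z + 9)/(8*z^3 + 36*z^2 + 54*z + 27)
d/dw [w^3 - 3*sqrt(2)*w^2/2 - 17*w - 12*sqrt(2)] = 3*w^2 - 3*sqrt(2)*w - 17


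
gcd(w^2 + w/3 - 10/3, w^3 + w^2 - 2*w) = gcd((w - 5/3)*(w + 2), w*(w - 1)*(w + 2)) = w + 2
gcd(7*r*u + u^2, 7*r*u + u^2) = 7*r*u + u^2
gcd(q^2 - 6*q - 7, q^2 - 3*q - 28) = q - 7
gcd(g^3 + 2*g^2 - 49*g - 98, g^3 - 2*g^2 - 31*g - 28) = g - 7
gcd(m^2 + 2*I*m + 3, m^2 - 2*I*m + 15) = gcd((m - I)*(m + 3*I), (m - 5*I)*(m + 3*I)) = m + 3*I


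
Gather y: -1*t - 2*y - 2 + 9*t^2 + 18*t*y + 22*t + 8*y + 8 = 9*t^2 + 21*t + y*(18*t + 6) + 6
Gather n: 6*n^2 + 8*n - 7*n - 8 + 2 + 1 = 6*n^2 + n - 5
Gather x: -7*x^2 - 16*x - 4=-7*x^2 - 16*x - 4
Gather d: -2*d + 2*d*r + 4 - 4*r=d*(2*r - 2) - 4*r + 4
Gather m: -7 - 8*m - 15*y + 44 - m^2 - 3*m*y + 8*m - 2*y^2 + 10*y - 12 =-m^2 - 3*m*y - 2*y^2 - 5*y + 25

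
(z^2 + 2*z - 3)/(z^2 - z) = (z + 3)/z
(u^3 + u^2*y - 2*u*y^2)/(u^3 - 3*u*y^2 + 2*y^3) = u/(u - y)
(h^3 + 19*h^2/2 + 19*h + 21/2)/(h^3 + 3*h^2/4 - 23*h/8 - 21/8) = 4*(h + 7)/(4*h - 7)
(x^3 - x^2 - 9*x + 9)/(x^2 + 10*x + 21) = (x^2 - 4*x + 3)/(x + 7)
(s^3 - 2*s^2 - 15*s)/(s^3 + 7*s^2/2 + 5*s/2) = 2*(s^2 - 2*s - 15)/(2*s^2 + 7*s + 5)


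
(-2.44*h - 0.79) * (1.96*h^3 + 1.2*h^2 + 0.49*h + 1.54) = -4.7824*h^4 - 4.4764*h^3 - 2.1436*h^2 - 4.1447*h - 1.2166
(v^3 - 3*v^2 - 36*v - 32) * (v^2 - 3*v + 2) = v^5 - 6*v^4 - 25*v^3 + 70*v^2 + 24*v - 64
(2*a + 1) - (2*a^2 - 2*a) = -2*a^2 + 4*a + 1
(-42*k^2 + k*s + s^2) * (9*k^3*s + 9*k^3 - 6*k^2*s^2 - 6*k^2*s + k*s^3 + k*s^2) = -378*k^5*s - 378*k^5 + 261*k^4*s^2 + 261*k^4*s - 39*k^3*s^3 - 39*k^3*s^2 - 5*k^2*s^4 - 5*k^2*s^3 + k*s^5 + k*s^4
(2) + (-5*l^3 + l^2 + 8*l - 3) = -5*l^3 + l^2 + 8*l - 1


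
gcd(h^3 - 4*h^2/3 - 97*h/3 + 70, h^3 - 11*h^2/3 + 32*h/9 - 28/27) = h - 7/3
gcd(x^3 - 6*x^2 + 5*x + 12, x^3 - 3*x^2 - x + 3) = x^2 - 2*x - 3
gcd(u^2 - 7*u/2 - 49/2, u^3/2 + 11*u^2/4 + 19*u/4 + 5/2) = 1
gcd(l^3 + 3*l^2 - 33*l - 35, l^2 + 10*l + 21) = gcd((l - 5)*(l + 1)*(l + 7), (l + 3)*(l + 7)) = l + 7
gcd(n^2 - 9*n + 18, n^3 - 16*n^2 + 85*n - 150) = n - 6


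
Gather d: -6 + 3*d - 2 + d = 4*d - 8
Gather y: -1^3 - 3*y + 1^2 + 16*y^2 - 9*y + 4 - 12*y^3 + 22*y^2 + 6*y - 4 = -12*y^3 + 38*y^2 - 6*y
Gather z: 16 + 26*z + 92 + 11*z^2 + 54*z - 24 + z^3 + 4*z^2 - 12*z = z^3 + 15*z^2 + 68*z + 84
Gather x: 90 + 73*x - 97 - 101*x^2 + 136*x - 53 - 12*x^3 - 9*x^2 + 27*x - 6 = -12*x^3 - 110*x^2 + 236*x - 66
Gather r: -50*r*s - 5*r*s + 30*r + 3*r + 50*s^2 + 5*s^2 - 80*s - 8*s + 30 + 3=r*(33 - 55*s) + 55*s^2 - 88*s + 33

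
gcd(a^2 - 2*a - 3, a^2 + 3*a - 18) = a - 3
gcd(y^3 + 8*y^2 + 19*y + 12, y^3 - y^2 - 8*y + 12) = y + 3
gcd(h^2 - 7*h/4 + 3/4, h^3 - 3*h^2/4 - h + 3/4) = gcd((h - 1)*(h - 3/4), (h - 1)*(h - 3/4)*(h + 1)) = h^2 - 7*h/4 + 3/4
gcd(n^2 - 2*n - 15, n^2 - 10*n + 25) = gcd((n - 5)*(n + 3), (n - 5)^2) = n - 5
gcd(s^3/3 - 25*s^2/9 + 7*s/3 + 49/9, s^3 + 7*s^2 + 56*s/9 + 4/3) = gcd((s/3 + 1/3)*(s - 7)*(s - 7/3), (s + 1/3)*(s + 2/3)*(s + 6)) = 1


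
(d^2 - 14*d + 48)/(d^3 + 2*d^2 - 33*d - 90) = (d - 8)/(d^2 + 8*d + 15)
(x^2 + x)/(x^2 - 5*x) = (x + 1)/(x - 5)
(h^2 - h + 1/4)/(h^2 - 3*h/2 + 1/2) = (h - 1/2)/(h - 1)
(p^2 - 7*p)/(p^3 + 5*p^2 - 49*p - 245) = p/(p^2 + 12*p + 35)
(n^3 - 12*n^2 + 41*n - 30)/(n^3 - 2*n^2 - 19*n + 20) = (n - 6)/(n + 4)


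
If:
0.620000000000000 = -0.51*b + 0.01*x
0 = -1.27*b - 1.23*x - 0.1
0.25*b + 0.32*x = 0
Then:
No Solution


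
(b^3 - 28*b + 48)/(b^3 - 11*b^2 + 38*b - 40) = (b + 6)/(b - 5)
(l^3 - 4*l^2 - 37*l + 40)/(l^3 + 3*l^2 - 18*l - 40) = (l^2 - 9*l + 8)/(l^2 - 2*l - 8)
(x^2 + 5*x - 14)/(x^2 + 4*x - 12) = (x + 7)/(x + 6)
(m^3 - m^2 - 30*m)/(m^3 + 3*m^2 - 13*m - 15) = m*(m - 6)/(m^2 - 2*m - 3)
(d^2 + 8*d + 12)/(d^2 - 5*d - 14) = (d + 6)/(d - 7)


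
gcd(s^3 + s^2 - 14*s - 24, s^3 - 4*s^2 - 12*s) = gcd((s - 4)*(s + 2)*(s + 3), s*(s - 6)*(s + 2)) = s + 2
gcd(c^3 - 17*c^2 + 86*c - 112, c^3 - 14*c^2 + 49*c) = c - 7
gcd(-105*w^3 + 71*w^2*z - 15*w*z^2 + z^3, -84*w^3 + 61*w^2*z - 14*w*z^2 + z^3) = 21*w^2 - 10*w*z + z^2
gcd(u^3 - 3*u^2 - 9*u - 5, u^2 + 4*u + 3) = u + 1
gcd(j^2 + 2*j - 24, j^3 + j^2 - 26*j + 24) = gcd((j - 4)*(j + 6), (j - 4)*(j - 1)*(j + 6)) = j^2 + 2*j - 24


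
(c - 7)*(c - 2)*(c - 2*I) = c^3 - 9*c^2 - 2*I*c^2 + 14*c + 18*I*c - 28*I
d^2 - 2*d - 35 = (d - 7)*(d + 5)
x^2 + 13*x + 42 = (x + 6)*(x + 7)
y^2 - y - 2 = (y - 2)*(y + 1)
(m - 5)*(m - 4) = m^2 - 9*m + 20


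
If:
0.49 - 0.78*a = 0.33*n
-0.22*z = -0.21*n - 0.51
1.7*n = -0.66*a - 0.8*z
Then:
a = 1.07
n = -1.04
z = 1.33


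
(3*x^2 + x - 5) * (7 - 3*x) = -9*x^3 + 18*x^2 + 22*x - 35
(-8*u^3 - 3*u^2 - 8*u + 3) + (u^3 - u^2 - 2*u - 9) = -7*u^3 - 4*u^2 - 10*u - 6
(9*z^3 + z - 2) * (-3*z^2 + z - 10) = -27*z^5 + 9*z^4 - 93*z^3 + 7*z^2 - 12*z + 20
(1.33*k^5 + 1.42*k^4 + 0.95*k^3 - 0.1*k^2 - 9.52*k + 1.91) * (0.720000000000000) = 0.9576*k^5 + 1.0224*k^4 + 0.684*k^3 - 0.072*k^2 - 6.8544*k + 1.3752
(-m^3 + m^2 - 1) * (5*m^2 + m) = -5*m^5 + 4*m^4 + m^3 - 5*m^2 - m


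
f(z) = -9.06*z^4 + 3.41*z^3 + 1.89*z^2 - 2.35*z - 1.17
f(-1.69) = -82.17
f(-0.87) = -5.13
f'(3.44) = -1343.53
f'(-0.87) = 25.97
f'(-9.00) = 27211.22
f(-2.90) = -702.42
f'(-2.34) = 509.16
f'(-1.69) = 195.40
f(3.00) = -633.00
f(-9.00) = -61755.48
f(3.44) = -1116.78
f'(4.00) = -2142.91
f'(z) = -36.24*z^3 + 10.23*z^2 + 3.78*z - 2.35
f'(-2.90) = 956.58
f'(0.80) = -11.33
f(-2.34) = -300.65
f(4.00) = -2081.45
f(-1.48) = -48.08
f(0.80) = -3.81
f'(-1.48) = 131.95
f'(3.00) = -877.42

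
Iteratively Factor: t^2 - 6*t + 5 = (t - 1)*(t - 5)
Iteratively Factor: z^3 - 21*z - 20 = (z + 4)*(z^2 - 4*z - 5) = (z - 5)*(z + 4)*(z + 1)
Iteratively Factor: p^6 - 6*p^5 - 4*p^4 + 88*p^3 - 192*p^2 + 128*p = (p - 2)*(p^5 - 4*p^4 - 12*p^3 + 64*p^2 - 64*p) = (p - 2)^2*(p^4 - 2*p^3 - 16*p^2 + 32*p) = p*(p - 2)^2*(p^3 - 2*p^2 - 16*p + 32) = p*(p - 2)^2*(p + 4)*(p^2 - 6*p + 8) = p*(p - 2)^3*(p + 4)*(p - 4)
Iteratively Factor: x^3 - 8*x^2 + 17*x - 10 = (x - 5)*(x^2 - 3*x + 2) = (x - 5)*(x - 1)*(x - 2)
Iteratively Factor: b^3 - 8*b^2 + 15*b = (b)*(b^2 - 8*b + 15) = b*(b - 5)*(b - 3)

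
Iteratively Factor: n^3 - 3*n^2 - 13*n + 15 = (n + 3)*(n^2 - 6*n + 5) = (n - 5)*(n + 3)*(n - 1)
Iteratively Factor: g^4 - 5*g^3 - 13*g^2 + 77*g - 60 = (g - 5)*(g^3 - 13*g + 12) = (g - 5)*(g - 3)*(g^2 + 3*g - 4) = (g - 5)*(g - 3)*(g - 1)*(g + 4)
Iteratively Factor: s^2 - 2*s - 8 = (s - 4)*(s + 2)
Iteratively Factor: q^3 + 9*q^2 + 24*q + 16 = (q + 1)*(q^2 + 8*q + 16) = (q + 1)*(q + 4)*(q + 4)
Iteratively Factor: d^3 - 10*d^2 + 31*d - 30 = (d - 2)*(d^2 - 8*d + 15) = (d - 5)*(d - 2)*(d - 3)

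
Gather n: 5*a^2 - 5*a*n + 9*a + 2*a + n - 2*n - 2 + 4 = 5*a^2 + 11*a + n*(-5*a - 1) + 2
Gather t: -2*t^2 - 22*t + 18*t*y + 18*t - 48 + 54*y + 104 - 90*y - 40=-2*t^2 + t*(18*y - 4) - 36*y + 16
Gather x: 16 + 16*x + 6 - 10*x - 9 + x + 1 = 7*x + 14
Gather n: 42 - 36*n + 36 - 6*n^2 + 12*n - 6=-6*n^2 - 24*n + 72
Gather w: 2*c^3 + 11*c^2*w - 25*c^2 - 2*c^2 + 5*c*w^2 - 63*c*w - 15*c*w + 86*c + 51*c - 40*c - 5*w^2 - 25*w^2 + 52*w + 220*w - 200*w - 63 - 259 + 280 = 2*c^3 - 27*c^2 + 97*c + w^2*(5*c - 30) + w*(11*c^2 - 78*c + 72) - 42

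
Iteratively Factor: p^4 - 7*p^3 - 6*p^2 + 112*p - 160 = (p - 5)*(p^3 - 2*p^2 - 16*p + 32) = (p - 5)*(p - 4)*(p^2 + 2*p - 8) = (p - 5)*(p - 4)*(p - 2)*(p + 4)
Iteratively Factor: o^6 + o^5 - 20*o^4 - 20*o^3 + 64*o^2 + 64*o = (o + 4)*(o^5 - 3*o^4 - 8*o^3 + 12*o^2 + 16*o) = (o - 4)*(o + 4)*(o^4 + o^3 - 4*o^2 - 4*o) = o*(o - 4)*(o + 4)*(o^3 + o^2 - 4*o - 4) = o*(o - 4)*(o - 2)*(o + 4)*(o^2 + 3*o + 2) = o*(o - 4)*(o - 2)*(o + 1)*(o + 4)*(o + 2)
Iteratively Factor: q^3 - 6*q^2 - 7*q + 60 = (q - 4)*(q^2 - 2*q - 15) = (q - 5)*(q - 4)*(q + 3)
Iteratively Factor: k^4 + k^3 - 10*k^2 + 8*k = (k - 2)*(k^3 + 3*k^2 - 4*k) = k*(k - 2)*(k^2 + 3*k - 4) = k*(k - 2)*(k + 4)*(k - 1)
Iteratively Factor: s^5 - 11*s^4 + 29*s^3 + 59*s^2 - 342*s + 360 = (s - 5)*(s^4 - 6*s^3 - s^2 + 54*s - 72) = (s - 5)*(s - 4)*(s^3 - 2*s^2 - 9*s + 18) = (s - 5)*(s - 4)*(s - 3)*(s^2 + s - 6) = (s - 5)*(s - 4)*(s - 3)*(s + 3)*(s - 2)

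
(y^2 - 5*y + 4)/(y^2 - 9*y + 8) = (y - 4)/(y - 8)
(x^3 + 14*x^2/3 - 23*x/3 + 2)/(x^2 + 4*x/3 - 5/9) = 3*(x^2 + 5*x - 6)/(3*x + 5)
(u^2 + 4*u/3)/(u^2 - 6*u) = (u + 4/3)/(u - 6)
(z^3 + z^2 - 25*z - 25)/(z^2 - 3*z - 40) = (z^2 - 4*z - 5)/(z - 8)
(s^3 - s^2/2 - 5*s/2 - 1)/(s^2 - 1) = (s^2 - 3*s/2 - 1)/(s - 1)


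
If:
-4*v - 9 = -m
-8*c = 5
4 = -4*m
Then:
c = -5/8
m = -1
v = -5/2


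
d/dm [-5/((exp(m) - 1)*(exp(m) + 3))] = 5*(exp(m) + 1)/(2*(exp(m) + 3)^2*sinh(m/2)^2)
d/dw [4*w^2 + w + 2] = 8*w + 1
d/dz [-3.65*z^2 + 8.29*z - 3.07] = 8.29 - 7.3*z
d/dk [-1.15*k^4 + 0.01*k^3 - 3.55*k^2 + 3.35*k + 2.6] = -4.6*k^3 + 0.03*k^2 - 7.1*k + 3.35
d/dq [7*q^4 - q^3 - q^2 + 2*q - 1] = 28*q^3 - 3*q^2 - 2*q + 2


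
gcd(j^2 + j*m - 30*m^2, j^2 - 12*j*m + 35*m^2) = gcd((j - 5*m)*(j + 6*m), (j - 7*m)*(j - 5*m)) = j - 5*m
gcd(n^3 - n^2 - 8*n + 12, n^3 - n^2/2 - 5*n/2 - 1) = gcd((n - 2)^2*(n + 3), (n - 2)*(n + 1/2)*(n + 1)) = n - 2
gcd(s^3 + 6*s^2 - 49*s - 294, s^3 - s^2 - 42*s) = s^2 - s - 42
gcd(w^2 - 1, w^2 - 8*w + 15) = 1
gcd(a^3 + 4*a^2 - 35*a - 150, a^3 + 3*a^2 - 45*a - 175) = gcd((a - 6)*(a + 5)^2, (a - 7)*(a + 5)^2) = a^2 + 10*a + 25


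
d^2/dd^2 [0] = 0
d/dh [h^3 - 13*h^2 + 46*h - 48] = 3*h^2 - 26*h + 46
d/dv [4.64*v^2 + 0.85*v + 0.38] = 9.28*v + 0.85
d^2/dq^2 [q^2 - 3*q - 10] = 2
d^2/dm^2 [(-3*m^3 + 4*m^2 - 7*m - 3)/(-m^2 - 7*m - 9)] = 2*(155*m^3 + 684*m^2 + 603*m - 645)/(m^6 + 21*m^5 + 174*m^4 + 721*m^3 + 1566*m^2 + 1701*m + 729)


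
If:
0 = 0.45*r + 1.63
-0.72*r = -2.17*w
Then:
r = -3.62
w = -1.20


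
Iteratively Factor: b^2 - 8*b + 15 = (b - 3)*(b - 5)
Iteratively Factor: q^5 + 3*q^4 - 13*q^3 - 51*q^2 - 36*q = (q)*(q^4 + 3*q^3 - 13*q^2 - 51*q - 36) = q*(q + 1)*(q^3 + 2*q^2 - 15*q - 36) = q*(q - 4)*(q + 1)*(q^2 + 6*q + 9) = q*(q - 4)*(q + 1)*(q + 3)*(q + 3)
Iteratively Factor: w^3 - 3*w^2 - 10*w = (w + 2)*(w^2 - 5*w) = w*(w + 2)*(w - 5)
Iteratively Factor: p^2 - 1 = (p + 1)*(p - 1)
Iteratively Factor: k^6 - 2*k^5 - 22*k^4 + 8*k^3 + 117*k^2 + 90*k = (k + 2)*(k^5 - 4*k^4 - 14*k^3 + 36*k^2 + 45*k) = (k + 1)*(k + 2)*(k^4 - 5*k^3 - 9*k^2 + 45*k) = (k - 3)*(k + 1)*(k + 2)*(k^3 - 2*k^2 - 15*k) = (k - 3)*(k + 1)*(k + 2)*(k + 3)*(k^2 - 5*k) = (k - 5)*(k - 3)*(k + 1)*(k + 2)*(k + 3)*(k)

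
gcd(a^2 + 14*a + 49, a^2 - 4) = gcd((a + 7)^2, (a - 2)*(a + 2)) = 1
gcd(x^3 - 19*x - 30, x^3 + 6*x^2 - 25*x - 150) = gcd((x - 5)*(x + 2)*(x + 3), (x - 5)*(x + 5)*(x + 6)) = x - 5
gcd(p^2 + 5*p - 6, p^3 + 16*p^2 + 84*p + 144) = p + 6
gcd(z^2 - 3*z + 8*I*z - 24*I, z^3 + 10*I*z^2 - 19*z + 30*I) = 1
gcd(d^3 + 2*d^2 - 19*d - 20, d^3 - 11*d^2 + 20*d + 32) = d^2 - 3*d - 4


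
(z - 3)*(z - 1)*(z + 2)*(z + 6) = z^4 + 4*z^3 - 17*z^2 - 24*z + 36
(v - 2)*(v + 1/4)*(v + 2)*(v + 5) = v^4 + 21*v^3/4 - 11*v^2/4 - 21*v - 5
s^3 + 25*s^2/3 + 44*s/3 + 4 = (s + 1/3)*(s + 2)*(s + 6)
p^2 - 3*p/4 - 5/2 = (p - 2)*(p + 5/4)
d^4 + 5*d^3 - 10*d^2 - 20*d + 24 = (d - 2)*(d - 1)*(d + 2)*(d + 6)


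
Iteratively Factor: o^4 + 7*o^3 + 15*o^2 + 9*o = (o)*(o^3 + 7*o^2 + 15*o + 9) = o*(o + 3)*(o^2 + 4*o + 3) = o*(o + 1)*(o + 3)*(o + 3)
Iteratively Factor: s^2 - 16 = (s - 4)*(s + 4)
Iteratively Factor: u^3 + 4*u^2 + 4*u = (u)*(u^2 + 4*u + 4) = u*(u + 2)*(u + 2)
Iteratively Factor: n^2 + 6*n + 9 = (n + 3)*(n + 3)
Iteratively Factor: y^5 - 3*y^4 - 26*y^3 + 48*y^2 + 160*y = (y - 4)*(y^4 + y^3 - 22*y^2 - 40*y) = (y - 4)*(y + 4)*(y^3 - 3*y^2 - 10*y) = (y - 5)*(y - 4)*(y + 4)*(y^2 + 2*y) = (y - 5)*(y - 4)*(y + 2)*(y + 4)*(y)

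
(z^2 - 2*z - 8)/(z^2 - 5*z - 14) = (z - 4)/(z - 7)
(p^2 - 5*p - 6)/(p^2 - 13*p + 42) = (p + 1)/(p - 7)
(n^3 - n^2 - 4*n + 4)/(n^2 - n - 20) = (-n^3 + n^2 + 4*n - 4)/(-n^2 + n + 20)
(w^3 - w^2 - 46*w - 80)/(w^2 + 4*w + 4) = (w^2 - 3*w - 40)/(w + 2)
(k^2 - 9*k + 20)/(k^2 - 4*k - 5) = (k - 4)/(k + 1)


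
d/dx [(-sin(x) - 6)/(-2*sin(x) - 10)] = -cos(x)/(2*(sin(x) + 5)^2)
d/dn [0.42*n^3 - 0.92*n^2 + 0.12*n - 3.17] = 1.26*n^2 - 1.84*n + 0.12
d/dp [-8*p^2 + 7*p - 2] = 7 - 16*p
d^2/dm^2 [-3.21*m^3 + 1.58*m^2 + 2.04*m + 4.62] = 3.16 - 19.26*m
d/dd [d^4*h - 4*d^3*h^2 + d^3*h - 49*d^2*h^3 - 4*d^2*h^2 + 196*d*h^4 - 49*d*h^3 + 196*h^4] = h*(4*d^3 - 12*d^2*h + 3*d^2 - 98*d*h^2 - 8*d*h + 196*h^3 - 49*h^2)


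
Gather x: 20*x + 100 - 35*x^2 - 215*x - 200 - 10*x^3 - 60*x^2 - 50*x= -10*x^3 - 95*x^2 - 245*x - 100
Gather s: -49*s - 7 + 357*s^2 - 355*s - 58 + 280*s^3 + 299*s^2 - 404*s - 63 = 280*s^3 + 656*s^2 - 808*s - 128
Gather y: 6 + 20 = 26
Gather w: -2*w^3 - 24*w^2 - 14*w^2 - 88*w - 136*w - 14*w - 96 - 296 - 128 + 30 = -2*w^3 - 38*w^2 - 238*w - 490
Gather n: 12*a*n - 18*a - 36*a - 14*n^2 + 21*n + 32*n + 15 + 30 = -54*a - 14*n^2 + n*(12*a + 53) + 45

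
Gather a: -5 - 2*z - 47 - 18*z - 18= -20*z - 70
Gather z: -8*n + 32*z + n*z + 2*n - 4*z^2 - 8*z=-6*n - 4*z^2 + z*(n + 24)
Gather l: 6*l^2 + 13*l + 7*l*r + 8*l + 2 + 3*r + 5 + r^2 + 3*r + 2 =6*l^2 + l*(7*r + 21) + r^2 + 6*r + 9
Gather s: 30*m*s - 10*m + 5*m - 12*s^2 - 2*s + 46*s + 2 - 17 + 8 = -5*m - 12*s^2 + s*(30*m + 44) - 7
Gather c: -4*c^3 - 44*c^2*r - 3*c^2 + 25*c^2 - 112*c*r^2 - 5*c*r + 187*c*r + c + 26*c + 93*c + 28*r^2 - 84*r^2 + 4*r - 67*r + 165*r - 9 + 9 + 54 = -4*c^3 + c^2*(22 - 44*r) + c*(-112*r^2 + 182*r + 120) - 56*r^2 + 102*r + 54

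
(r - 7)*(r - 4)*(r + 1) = r^3 - 10*r^2 + 17*r + 28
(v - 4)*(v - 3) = v^2 - 7*v + 12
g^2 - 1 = (g - 1)*(g + 1)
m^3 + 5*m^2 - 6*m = m*(m - 1)*(m + 6)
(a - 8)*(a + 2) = a^2 - 6*a - 16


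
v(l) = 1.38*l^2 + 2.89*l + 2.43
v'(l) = 2.76*l + 2.89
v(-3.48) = 9.09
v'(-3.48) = -6.71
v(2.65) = 19.78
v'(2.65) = 10.20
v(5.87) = 66.94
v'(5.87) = 19.09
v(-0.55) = 1.26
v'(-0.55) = 1.37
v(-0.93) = 0.94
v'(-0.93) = 0.32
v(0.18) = 2.99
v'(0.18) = 3.39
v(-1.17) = 0.94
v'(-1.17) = -0.34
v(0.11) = 2.76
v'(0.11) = 3.19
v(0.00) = 2.43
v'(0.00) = 2.89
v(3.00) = 23.52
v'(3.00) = 11.17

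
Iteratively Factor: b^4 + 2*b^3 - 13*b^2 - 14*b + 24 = (b + 2)*(b^3 - 13*b + 12) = (b - 3)*(b + 2)*(b^2 + 3*b - 4) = (b - 3)*(b - 1)*(b + 2)*(b + 4)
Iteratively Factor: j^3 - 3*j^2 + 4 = (j - 2)*(j^2 - j - 2) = (j - 2)*(j + 1)*(j - 2)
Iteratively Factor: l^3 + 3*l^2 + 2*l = (l + 1)*(l^2 + 2*l) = (l + 1)*(l + 2)*(l)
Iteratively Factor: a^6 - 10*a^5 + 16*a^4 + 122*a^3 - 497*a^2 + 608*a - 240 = (a - 3)*(a^5 - 7*a^4 - 5*a^3 + 107*a^2 - 176*a + 80) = (a - 3)*(a - 1)*(a^4 - 6*a^3 - 11*a^2 + 96*a - 80) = (a - 5)*(a - 3)*(a - 1)*(a^3 - a^2 - 16*a + 16) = (a - 5)*(a - 3)*(a - 1)*(a + 4)*(a^2 - 5*a + 4) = (a - 5)*(a - 4)*(a - 3)*(a - 1)*(a + 4)*(a - 1)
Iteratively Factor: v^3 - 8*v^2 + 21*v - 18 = (v - 3)*(v^2 - 5*v + 6) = (v - 3)*(v - 2)*(v - 3)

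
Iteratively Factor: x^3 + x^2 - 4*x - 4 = (x + 1)*(x^2 - 4) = (x - 2)*(x + 1)*(x + 2)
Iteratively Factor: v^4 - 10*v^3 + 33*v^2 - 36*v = (v - 4)*(v^3 - 6*v^2 + 9*v) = (v - 4)*(v - 3)*(v^2 - 3*v) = v*(v - 4)*(v - 3)*(v - 3)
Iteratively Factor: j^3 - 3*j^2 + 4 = (j - 2)*(j^2 - j - 2) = (j - 2)*(j + 1)*(j - 2)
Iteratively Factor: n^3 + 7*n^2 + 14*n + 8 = (n + 2)*(n^2 + 5*n + 4) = (n + 2)*(n + 4)*(n + 1)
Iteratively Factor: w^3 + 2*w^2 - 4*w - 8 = (w + 2)*(w^2 - 4) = (w + 2)^2*(w - 2)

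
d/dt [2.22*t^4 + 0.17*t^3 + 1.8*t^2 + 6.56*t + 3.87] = 8.88*t^3 + 0.51*t^2 + 3.6*t + 6.56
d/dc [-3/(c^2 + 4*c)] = 6*(c + 2)/(c^2*(c + 4)^2)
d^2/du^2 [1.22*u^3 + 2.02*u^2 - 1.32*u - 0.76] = 7.32*u + 4.04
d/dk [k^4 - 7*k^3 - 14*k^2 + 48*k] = 4*k^3 - 21*k^2 - 28*k + 48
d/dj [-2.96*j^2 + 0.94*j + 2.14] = 0.94 - 5.92*j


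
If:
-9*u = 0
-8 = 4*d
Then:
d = -2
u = 0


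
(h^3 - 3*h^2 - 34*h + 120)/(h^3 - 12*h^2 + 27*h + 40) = (h^2 + 2*h - 24)/(h^2 - 7*h - 8)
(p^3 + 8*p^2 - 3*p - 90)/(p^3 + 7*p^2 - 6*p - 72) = (p + 5)/(p + 4)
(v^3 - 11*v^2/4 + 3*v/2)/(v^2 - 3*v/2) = (4*v^2 - 11*v + 6)/(2*(2*v - 3))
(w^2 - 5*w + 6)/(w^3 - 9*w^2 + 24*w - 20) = (w - 3)/(w^2 - 7*w + 10)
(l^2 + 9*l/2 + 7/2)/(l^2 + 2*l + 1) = (l + 7/2)/(l + 1)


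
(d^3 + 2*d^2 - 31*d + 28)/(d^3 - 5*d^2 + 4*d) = (d + 7)/d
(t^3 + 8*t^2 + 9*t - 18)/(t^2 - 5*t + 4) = (t^2 + 9*t + 18)/(t - 4)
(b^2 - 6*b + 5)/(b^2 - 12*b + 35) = (b - 1)/(b - 7)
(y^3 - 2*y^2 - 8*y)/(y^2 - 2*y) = (y^2 - 2*y - 8)/(y - 2)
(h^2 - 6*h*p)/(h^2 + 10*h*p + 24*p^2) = h*(h - 6*p)/(h^2 + 10*h*p + 24*p^2)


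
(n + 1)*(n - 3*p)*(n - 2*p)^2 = n^4 - 7*n^3*p + n^3 + 16*n^2*p^2 - 7*n^2*p - 12*n*p^3 + 16*n*p^2 - 12*p^3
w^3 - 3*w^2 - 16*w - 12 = (w - 6)*(w + 1)*(w + 2)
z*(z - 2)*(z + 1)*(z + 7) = z^4 + 6*z^3 - 9*z^2 - 14*z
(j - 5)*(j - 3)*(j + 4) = j^3 - 4*j^2 - 17*j + 60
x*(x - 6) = x^2 - 6*x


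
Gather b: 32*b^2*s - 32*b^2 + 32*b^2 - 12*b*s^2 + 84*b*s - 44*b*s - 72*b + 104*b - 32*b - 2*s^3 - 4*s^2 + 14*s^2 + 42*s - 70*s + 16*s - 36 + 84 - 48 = 32*b^2*s + b*(-12*s^2 + 40*s) - 2*s^3 + 10*s^2 - 12*s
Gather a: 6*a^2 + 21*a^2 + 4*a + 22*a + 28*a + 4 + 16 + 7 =27*a^2 + 54*a + 27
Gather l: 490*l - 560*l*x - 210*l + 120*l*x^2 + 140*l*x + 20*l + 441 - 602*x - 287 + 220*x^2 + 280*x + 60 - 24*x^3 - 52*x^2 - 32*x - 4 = l*(120*x^2 - 420*x + 300) - 24*x^3 + 168*x^2 - 354*x + 210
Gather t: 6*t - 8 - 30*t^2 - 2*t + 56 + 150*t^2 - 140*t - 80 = 120*t^2 - 136*t - 32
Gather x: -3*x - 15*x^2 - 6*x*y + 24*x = -15*x^2 + x*(21 - 6*y)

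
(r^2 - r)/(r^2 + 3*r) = (r - 1)/(r + 3)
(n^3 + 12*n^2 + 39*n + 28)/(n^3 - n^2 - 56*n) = (n^2 + 5*n + 4)/(n*(n - 8))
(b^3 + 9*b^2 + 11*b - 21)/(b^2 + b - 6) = (b^2 + 6*b - 7)/(b - 2)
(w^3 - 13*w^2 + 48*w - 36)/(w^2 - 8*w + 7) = (w^2 - 12*w + 36)/(w - 7)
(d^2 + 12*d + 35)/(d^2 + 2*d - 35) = (d + 5)/(d - 5)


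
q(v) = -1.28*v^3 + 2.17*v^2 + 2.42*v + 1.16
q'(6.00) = -109.78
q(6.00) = -182.68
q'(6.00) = -109.78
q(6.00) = -182.68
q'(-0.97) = -5.40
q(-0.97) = 2.02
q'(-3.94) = -74.29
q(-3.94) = 103.60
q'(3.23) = -23.62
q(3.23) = -11.52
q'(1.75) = -1.74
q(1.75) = 5.18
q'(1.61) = -0.55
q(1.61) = 5.34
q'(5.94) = -107.29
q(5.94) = -176.17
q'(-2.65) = -36.05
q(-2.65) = 33.81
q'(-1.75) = -16.94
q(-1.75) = 10.43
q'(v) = -3.84*v^2 + 4.34*v + 2.42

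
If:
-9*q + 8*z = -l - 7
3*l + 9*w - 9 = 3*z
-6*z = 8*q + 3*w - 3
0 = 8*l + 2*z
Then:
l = 56/509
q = 203/509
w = 1247/1527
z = -224/509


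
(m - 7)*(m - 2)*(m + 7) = m^3 - 2*m^2 - 49*m + 98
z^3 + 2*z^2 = z^2*(z + 2)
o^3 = o^3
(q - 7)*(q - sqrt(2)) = q^2 - 7*q - sqrt(2)*q + 7*sqrt(2)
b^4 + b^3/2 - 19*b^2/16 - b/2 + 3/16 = (b - 1)*(b - 1/4)*(b + 3/4)*(b + 1)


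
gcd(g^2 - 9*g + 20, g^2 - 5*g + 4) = g - 4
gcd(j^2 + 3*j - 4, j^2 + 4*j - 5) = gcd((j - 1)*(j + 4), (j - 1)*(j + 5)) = j - 1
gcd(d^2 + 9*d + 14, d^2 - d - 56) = d + 7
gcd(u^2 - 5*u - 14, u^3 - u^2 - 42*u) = u - 7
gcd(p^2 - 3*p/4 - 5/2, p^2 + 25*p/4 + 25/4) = p + 5/4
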